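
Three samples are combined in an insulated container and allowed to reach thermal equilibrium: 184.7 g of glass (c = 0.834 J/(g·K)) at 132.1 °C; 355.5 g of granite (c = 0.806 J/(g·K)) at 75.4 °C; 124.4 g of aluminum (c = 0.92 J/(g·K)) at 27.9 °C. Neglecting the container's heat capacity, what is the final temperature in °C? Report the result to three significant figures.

T_f = 81.3 °C

Σ mᵢcᵢ(T − Tᵢ) = 0  ⇒  T = Σ mᵢcᵢTᵢ / Σ mᵢcᵢ
Σ mᵢcᵢ = 184.7×0.834 + 355.5×0.806 + 124.4×0.92 = 555.0208
Σ mᵢcᵢTᵢ = 154.0398×132.1 + 286.533×75.4 + 114.448×27.9 = 45146
T = 45146 / 555.0208 = 81.34 °C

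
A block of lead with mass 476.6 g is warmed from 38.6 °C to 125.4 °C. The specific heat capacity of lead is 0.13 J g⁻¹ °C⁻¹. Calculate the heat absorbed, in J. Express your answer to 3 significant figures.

q = m c ΔT = 476.6 × 0.13 × (125.4 − 38.6)
q = 476.6 × 0.13 × 86.8 = 5378 J

q = 5380 J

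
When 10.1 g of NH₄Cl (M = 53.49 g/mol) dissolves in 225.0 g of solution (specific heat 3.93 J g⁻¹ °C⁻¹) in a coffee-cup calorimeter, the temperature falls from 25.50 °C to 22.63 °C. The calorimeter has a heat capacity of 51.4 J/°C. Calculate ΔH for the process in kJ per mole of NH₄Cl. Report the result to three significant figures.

ΔH = 14.2 kJ/mol

|ΔT| = |22.63 − 25.50| = 2.87 °C
|q_surr| = (225.0 × 3.93 + 51.4) × 2.87 = 935.65 × 2.87 = 2685 J
n(NH₄Cl) = 10.1 / 53.49 = 0.1888 mol
Temperature fell, so q_rxn = +|q_surr| = 2.685 kJ
ΔH = q_rxn / n = 14.22 kJ/mol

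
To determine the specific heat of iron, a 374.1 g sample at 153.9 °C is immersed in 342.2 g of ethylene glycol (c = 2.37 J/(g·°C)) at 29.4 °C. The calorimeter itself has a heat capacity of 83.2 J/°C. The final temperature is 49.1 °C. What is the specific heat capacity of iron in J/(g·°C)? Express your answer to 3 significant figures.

q_gained = (342.2 × 2.37 + 83.2) × (49.1 − 29.4) = 17620 J
q_lost = 374.1 × c × (153.9 − 49.1) = 39205.68 c
Set equal: c = 17620 / 39205.68 = 0.449 J/(g·°C)

c = 0.449 J/(g·°C)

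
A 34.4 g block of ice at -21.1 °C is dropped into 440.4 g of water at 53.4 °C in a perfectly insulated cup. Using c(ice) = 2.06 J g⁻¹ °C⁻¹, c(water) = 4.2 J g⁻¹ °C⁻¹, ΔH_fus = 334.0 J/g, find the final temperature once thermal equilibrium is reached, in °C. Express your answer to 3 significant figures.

Heat to bring ice to 0 °C and melt it: q₁ = 34.4×2.06×21.1 + 34.4×334.0 = 12985 J
Heat the water can supply cooling to 0 °C: 440.4×4.2×53.4 = 98772.9 J > q₁, so all ice melts.
Energy balance: 440.4×4.2×(53.4 − T) = 12985 + 34.4×4.2×(T − 0)
1849.68(53.4 − T) = 12985 + 144.48 T
98772.9 − 12985 = 1994.16 T
T = 85787.9 / 1994.16 = 43.02 °C

T_f = 43.0 °C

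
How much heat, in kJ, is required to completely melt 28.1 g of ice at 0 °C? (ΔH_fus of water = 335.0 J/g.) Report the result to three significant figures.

q = m × ΔH_fus = 28.1 × 335.0 = 9414 J = 9.41 kJ

q = 9.41 kJ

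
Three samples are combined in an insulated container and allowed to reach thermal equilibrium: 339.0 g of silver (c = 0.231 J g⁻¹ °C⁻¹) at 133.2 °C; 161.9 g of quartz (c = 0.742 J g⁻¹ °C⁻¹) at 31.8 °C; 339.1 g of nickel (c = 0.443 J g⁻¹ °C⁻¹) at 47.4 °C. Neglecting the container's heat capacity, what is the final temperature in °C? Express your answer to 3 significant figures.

Σ mᵢcᵢ(T − Tᵢ) = 0  ⇒  T = Σ mᵢcᵢTᵢ / Σ mᵢcᵢ
Σ mᵢcᵢ = 339.0×0.231 + 161.9×0.742 + 339.1×0.443 = 348.6601
Σ mᵢcᵢTᵢ = 78.309×133.2 + 120.1298×31.8 + 150.2213×47.4 = 21371
T = 21371 / 348.6601 = 61.29 °C

T_f = 61.3 °C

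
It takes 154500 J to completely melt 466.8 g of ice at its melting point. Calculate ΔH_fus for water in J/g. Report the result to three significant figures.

ΔH_fus = 331 J/g

ΔH_fus = q / m = 154500 / 466.8 = 331 J/g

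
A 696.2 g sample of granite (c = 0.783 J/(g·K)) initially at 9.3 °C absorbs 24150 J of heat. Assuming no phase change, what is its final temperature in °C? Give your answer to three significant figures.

ΔT = q / (m c) = 24150 / (696.2 × 0.783) = 44.30 °C
T_f = 9.3 + 44.30 = 53.60 °C

T_f = 53.6 °C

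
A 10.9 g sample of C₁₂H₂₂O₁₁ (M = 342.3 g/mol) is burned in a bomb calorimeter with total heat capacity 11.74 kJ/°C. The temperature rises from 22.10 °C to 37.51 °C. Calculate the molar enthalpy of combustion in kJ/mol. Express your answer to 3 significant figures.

ΔH = -5680 kJ/mol

ΔT = 37.51 − 22.10 = 15.41 °C
q_cal = C_cal × ΔT = 11.74 × 15.41 = 180.9134 kJ
n = 10.9 / 342.3 = 0.03184 mol
q_rxn = −q_cal = -180.9134 kJ
ΔH = -180.9134 / 0.03184 = -5682 kJ/mol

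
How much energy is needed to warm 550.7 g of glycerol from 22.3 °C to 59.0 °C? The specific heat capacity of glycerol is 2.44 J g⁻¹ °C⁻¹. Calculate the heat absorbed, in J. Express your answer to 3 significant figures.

q = 49300 J

q = m c ΔT = 550.7 × 2.44 × (59.0 − 22.3)
q = 550.7 × 2.44 × 36.7 = 49310 J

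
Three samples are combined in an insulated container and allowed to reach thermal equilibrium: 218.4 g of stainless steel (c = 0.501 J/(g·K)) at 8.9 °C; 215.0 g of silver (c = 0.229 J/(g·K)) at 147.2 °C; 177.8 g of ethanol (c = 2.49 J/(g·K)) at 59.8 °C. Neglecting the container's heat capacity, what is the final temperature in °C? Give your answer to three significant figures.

T_f = 57.7 °C

Σ mᵢcᵢ(T − Tᵢ) = 0  ⇒  T = Σ mᵢcᵢTᵢ / Σ mᵢcᵢ
Σ mᵢcᵢ = 218.4×0.501 + 215.0×0.229 + 177.8×2.49 = 601.3754
Σ mᵢcᵢTᵢ = 109.4184×8.9 + 49.235×147.2 + 442.722×59.8 = 34696
T = 34696 / 601.3754 = 57.69 °C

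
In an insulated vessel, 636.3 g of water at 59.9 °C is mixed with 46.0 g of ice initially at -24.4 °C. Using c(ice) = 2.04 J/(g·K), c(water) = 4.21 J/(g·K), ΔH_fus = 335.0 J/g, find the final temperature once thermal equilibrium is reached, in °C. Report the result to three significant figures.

T_f = 49.7 °C

Heat to bring ice to 0 °C and melt it: q₁ = 46.0×2.04×24.4 + 46.0×335.0 = 17700 J
Heat the water can supply cooling to 0 °C: 636.3×4.21×59.9 = 160461 J > q₁, so all ice melts.
Energy balance: 636.3×4.21×(59.9 − T) = 17700 + 46.0×4.21×(T − 0)
2678.823(59.9 − T) = 17700 + 193.66 T
160461 − 17700 = 2872.483 T
T = 142761 / 2872.483 = 49.70 °C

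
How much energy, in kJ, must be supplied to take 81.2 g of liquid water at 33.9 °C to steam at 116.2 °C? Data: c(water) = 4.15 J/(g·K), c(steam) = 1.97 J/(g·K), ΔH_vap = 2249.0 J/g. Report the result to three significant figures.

q1 (heat water 33.9→100.0 °C): 81.2 × 4.15 × 66.1 = 22274 J
q2 (vaporize at 100 °C): 81.2 × 2249.0 = 182619 J
q3 (heat steam 100.0→116.2 °C): 81.2 × 1.97 × 16.2 = 2591 J
Total: 22274 + 182619 + 2591 = 207484 J = 207 kJ

q = 207 kJ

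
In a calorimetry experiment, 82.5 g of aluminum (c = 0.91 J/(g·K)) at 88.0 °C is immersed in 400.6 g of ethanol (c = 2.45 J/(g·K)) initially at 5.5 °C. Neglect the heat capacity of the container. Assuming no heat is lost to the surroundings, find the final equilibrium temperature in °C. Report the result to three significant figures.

T_f = 11.4 °C

Heat lost by aluminum = heat gained by ethanol.
(82.5)(0.91)(88.0 − T) = (400.6)(2.45)(T − 5.5)
75.075 (88.0 − T) = 981.47 (T − 5.5)
6606.6 − 75.075 T = 981.47 T − 5398.1
12004.7 = 1056.545 T
T = 11.36 °C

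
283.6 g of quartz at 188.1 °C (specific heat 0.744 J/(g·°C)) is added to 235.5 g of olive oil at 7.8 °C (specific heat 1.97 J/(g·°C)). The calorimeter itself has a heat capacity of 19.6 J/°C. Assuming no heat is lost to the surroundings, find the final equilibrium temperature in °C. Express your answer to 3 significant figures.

Heat lost by quartz = heat gained by olive oil + calorimeter.
(283.6)(0.744)(188.1 − T) = [(235.5)(1.97) + 19.6](T − 7.8)
210.9984 (188.1 − T) = 483.535 (T − 7.8)
39689 − 210.9984 T = 483.535 T − 3771.6
43460.6 = 694.5334 T
T = 62.58 °C

T_f = 62.6 °C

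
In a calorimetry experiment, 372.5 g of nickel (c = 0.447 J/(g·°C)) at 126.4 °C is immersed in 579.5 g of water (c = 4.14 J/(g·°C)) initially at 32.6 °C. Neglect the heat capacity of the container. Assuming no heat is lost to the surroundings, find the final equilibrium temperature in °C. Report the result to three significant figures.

Heat lost by nickel = heat gained by water.
(372.5)(0.447)(126.4 − T) = (579.5)(4.14)(T − 32.6)
166.5075 (126.4 − T) = 2399.13 (T − 32.6)
21047 − 166.5075 T = 2399.13 T − 78212
99259 = 2565.6375 T
T = 38.69 °C

T_f = 38.7 °C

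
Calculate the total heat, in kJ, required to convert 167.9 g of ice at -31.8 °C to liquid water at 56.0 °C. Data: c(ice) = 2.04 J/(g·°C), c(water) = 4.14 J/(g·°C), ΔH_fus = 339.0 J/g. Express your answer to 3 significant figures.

q1 (heat ice -31.8→0.0 °C): 167.9 × 2.04 × 31.8 = 10892 J
q2 (melt at 0 °C): 167.9 × 339.0 = 56918 J
q3 (heat water 0.0→56.0 °C): 167.9 × 4.14 × 56.0 = 38926 J
Total: 10892 + 56918 + 38926 = 106736 J = 107 kJ

q = 107 kJ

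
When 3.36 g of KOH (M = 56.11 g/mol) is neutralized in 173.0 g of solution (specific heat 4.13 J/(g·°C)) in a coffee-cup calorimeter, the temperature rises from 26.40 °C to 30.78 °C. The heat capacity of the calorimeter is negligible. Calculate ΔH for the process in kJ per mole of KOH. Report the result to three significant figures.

ΔH = -52.3 kJ/mol

|ΔT| = |30.78 − 26.40| = 4.38 °C
|q_surr| = (173.0 × 4.13) × 4.38 = 714.49 × 4.38 = 3129 J
n(KOH) = 3.36 / 56.11 = 0.05988 mol
Temperature rose, so q_rxn = −|q_surr| = -3.129 kJ
ΔH = q_rxn / n = -52.25 kJ/mol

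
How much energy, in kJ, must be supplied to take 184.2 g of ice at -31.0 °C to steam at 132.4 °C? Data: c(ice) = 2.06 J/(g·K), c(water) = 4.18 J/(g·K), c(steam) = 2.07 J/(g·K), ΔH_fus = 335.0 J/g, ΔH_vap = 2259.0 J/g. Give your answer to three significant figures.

q1 (heat ice -31.0→0.0 °C): 184.2 × 2.06 × 31.0 = 11763 J
q2 (melt at 0 °C): 184.2 × 335.0 = 61707 J
q3 (heat water 0.0→100.0 °C): 184.2 × 4.18 × 100.0 = 76996 J
q4 (vaporize at 100 °C): 184.2 × 2259.0 = 416108 J
q5 (heat steam 100.0→132.4 °C): 184.2 × 2.07 × 32.4 = 12354 J
Total: 11763 + 61707 + 76996 + 416108 + 12354 = 578928 J = 579 kJ

q = 579 kJ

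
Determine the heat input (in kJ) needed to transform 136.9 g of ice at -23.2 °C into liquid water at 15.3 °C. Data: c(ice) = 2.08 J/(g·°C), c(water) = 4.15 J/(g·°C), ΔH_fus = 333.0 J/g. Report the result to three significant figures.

q1 (heat ice -23.2→0.0 °C): 136.9 × 2.08 × 23.2 = 6606 J
q2 (melt at 0 °C): 136.9 × 333.0 = 45588 J
q3 (heat water 0.0→15.3 °C): 136.9 × 4.15 × 15.3 = 8692 J
Total: 6606 + 45588 + 8692 = 60886 J = 60.9 kJ

q = 60.9 kJ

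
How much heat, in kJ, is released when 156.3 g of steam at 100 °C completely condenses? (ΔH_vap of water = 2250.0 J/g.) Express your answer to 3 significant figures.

q = 352 kJ

q = m × ΔH_vap = 156.3 × 2250.0 = 351700 J = 352 kJ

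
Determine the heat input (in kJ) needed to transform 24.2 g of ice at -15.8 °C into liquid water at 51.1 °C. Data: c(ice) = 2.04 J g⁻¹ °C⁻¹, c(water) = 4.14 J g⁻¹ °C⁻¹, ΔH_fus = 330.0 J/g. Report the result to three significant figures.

q = 13.9 kJ

q1 (heat ice -15.8→0.0 °C): 24.2 × 2.04 × 15.8 = 780 J
q2 (melt at 0 °C): 24.2 × 330.0 = 7986 J
q3 (heat water 0.0→51.1 °C): 24.2 × 4.14 × 51.1 = 5120 J
Total: 780 + 7986 + 5120 = 13886 J = 13.9 kJ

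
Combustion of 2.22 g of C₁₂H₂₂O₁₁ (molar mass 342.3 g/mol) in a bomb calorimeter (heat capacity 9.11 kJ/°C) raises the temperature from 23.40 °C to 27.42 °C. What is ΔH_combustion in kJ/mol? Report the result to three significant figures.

ΔH = -5650 kJ/mol

ΔT = 27.42 − 23.40 = 4.02 °C
q_cal = C_cal × ΔT = 9.11 × 4.02 = 36.6222 kJ
n = 2.22 / 342.3 = 0.006486 mol
q_rxn = −q_cal = -36.6222 kJ
ΔH = -36.6222 / 0.006486 = -5646 kJ/mol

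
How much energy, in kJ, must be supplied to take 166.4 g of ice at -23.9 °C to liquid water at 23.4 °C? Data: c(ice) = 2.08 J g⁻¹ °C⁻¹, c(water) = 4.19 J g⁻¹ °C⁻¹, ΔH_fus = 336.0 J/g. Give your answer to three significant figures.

q1 (heat ice -23.9→0.0 °C): 166.4 × 2.08 × 23.9 = 8272 J
q2 (melt at 0 °C): 166.4 × 336.0 = 55910 J
q3 (heat water 0.0→23.4 °C): 166.4 × 4.19 × 23.4 = 16315 J
Total: 8272 + 55910 + 16315 = 80497 J = 80.5 kJ

q = 80.5 kJ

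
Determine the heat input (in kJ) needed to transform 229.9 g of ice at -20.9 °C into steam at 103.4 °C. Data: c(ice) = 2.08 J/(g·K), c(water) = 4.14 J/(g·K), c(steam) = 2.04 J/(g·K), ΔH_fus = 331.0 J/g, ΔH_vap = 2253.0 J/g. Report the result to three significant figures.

q = 701 kJ

q1 (heat ice -20.9→0.0 °C): 229.9 × 2.08 × 20.9 = 9994 J
q2 (melt at 0 °C): 229.9 × 331.0 = 76097 J
q3 (heat water 0.0→100.0 °C): 229.9 × 4.14 × 100.0 = 95179 J
q4 (vaporize at 100 °C): 229.9 × 2253.0 = 517965 J
q5 (heat steam 100.0→103.4 °C): 229.9 × 2.04 × 3.4 = 1595 J
Total: 9994 + 76097 + 95179 + 517965 + 1595 = 700830 J = 701 kJ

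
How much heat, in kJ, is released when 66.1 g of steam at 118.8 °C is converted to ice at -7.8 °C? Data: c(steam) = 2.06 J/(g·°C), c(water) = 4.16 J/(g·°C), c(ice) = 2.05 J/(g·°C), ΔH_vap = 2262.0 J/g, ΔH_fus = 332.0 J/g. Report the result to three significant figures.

q1 (cool steam 118.8→100 °C): 66.1 × 2.06 × 18.8 = 2560 J
q2 (condense at 100 °C): 66.1 × 2262.0 = 149518 J
q3 (cool water 100→0 °C): 66.1 × 4.16 × 100.0 = 27498 J
q4 (freeze at 0 °C): 66.1 × 332.0 = 21945 J
q5 (cool ice 0→-7.8 °C): 66.1 × 2.05 × 7.8 = 1057 J
Total: 2560 + 149518 + 27498 + 21945 + 1057 = 202578 J = 203 kJ

q = 203 kJ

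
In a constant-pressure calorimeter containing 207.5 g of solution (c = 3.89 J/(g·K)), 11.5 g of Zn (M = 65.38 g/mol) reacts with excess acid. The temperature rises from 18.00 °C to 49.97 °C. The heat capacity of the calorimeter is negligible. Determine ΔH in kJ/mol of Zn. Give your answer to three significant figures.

ΔH = -147 kJ/mol

|ΔT| = |49.97 − 18.00| = 31.97 °C
|q_surr| = (207.5 × 3.89) × 31.97 = 807.175 × 31.97 = 25810 J
n(Zn) = 11.5 / 65.38 = 0.1759 mol
Temperature rose, so q_rxn = −|q_surr| = -25.81 kJ
ΔH = q_rxn / n = -146.7 kJ/mol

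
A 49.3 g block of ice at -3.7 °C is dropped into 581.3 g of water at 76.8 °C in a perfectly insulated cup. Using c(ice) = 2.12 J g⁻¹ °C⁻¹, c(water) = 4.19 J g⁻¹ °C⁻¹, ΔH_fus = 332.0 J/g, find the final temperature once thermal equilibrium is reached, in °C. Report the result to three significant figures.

Heat to bring ice to 0 °C and melt it: q₁ = 49.3×2.12×3.7 + 49.3×332.0 = 16754 J
Heat the water can supply cooling to 0 °C: 581.3×4.19×76.8 = 187058 J > q₁, so all ice melts.
Energy balance: 581.3×4.19×(76.8 − T) = 16754 + 49.3×4.19×(T − 0)
2435.647(76.8 − T) = 16754 + 206.567 T
187058 − 16754 = 2642.214 T
T = 170304 / 2642.214 = 64.46 °C

T_f = 64.5 °C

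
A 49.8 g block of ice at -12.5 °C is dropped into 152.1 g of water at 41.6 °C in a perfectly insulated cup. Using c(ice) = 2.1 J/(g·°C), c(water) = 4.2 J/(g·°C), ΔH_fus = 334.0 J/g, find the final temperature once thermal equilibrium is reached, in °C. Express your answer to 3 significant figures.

T_f = 10.2 °C

Heat to bring ice to 0 °C and melt it: q₁ = 49.8×2.1×12.5 + 49.8×334.0 = 17940 J
Heat the water can supply cooling to 0 °C: 152.1×4.2×41.6 = 26574.9 J > q₁, so all ice melts.
Energy balance: 152.1×4.2×(41.6 − T) = 17940 + 49.8×4.2×(T − 0)
638.82(41.6 − T) = 17940 + 209.16 T
26574.9 − 17940 = 847.98 T
T = 8634.9 / 847.98 = 10.18 °C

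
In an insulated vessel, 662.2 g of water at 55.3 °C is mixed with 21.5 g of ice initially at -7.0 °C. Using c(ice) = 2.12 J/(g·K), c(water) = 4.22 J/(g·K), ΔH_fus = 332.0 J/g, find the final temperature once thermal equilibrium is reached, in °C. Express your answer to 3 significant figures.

Heat to bring ice to 0 °C and melt it: q₁ = 21.5×2.12×7.0 + 21.5×332.0 = 7457.1 J
Heat the water can supply cooling to 0 °C: 662.2×4.22×55.3 = 154535 J > q₁, so all ice melts.
Energy balance: 662.2×4.22×(55.3 − T) = 7457.1 + 21.5×4.22×(T − 0)
2794.484(55.3 − T) = 7457.1 + 90.73 T
154535 − 7457.1 = 2885.214 T
T = 147077.9 / 2885.214 = 50.98 °C

T_f = 51.0 °C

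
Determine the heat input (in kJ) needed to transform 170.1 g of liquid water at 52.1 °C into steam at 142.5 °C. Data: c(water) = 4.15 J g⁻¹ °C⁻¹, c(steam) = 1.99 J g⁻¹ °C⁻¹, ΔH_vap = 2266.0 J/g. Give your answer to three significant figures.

q = 434 kJ

q1 (heat water 52.1→100.0 °C): 170.1 × 4.15 × 47.9 = 33813 J
q2 (vaporize at 100 °C): 170.1 × 2266.0 = 385447 J
q3 (heat steam 100.0→142.5 °C): 170.1 × 1.99 × 42.5 = 14386 J
Total: 33813 + 385447 + 14386 = 433646 J = 434 kJ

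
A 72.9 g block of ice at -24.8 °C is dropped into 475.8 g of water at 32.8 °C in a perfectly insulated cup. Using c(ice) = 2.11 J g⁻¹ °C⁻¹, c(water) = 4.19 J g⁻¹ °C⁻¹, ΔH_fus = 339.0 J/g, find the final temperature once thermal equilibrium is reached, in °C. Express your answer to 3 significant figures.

T_f = 16.0 °C

Heat to bring ice to 0 °C and melt it: q₁ = 72.9×2.11×24.8 + 72.9×339.0 = 28528 J
Heat the water can supply cooling to 0 °C: 475.8×4.19×32.8 = 65390.1 J > q₁, so all ice melts.
Energy balance: 475.8×4.19×(32.8 − T) = 28528 + 72.9×4.19×(T − 0)
1993.602(32.8 − T) = 28528 + 305.451 T
65390.1 − 28528 = 2299.053 T
T = 36862.1 / 2299.053 = 16.03 °C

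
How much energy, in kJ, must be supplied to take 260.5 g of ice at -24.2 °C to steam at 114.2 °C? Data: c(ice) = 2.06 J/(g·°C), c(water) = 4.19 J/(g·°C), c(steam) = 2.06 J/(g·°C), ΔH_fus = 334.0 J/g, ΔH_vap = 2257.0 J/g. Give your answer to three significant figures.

q1 (heat ice -24.2→0.0 °C): 260.5 × 2.06 × 24.2 = 12986 J
q2 (melt at 0 °C): 260.5 × 334.0 = 87007 J
q3 (heat water 0.0→100.0 °C): 260.5 × 4.19 × 100.0 = 109150 J
q4 (vaporize at 100 °C): 260.5 × 2257.0 = 587949 J
q5 (heat steam 100.0→114.2 °C): 260.5 × 2.06 × 14.2 = 7620 J
Total: 12986 + 87007 + 109150 + 587949 + 7620 = 804712 J = 805 kJ

q = 805 kJ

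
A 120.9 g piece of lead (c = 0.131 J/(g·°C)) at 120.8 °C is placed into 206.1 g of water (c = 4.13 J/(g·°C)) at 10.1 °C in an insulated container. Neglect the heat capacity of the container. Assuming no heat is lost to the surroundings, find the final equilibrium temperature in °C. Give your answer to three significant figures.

T_f = 12.1 °C

Heat lost by lead = heat gained by water.
(120.9)(0.131)(120.8 − T) = (206.1)(4.13)(T − 10.1)
15.8379 (120.8 − T) = 851.193 (T − 10.1)
1913.2 − 15.8379 T = 851.193 T − 8597.0
10510.2 = 867.0309 T
T = 12.12 °C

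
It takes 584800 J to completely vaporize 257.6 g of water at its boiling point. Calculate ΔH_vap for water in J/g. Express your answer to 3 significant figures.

ΔH_vap = 2270 J/g

ΔH_vap = q / m = 584800 / 257.6 = 2270 J/g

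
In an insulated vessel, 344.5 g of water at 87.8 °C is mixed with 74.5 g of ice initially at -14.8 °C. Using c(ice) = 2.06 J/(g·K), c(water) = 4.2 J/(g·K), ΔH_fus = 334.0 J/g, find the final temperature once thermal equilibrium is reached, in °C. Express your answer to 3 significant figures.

T_f = 56.8 °C

Heat to bring ice to 0 °C and melt it: q₁ = 74.5×2.06×14.8 + 74.5×334.0 = 27154 J
Heat the water can supply cooling to 0 °C: 344.5×4.2×87.8 = 127038 J > q₁, so all ice melts.
Energy balance: 344.5×4.2×(87.8 − T) = 27154 + 74.5×4.2×(T − 0)
1446.9(87.8 − T) = 27154 + 312.9 T
127038 − 27154 = 1759.8 T
T = 99884 / 1759.8 = 56.76 °C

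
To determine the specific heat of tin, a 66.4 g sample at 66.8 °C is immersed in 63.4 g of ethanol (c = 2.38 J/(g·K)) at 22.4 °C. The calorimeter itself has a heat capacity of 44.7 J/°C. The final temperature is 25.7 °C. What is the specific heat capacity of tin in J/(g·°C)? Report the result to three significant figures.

q_gained = (63.4 × 2.38 + 44.7) × (25.7 − 22.4) = 645.5 J
q_lost = 66.4 × c × (66.8 − 25.7) = 2729.04 c
Set equal: c = 645.5 / 2729.04 = 0.237 J/(g·°C)

c = 0.237 J/(g·°C)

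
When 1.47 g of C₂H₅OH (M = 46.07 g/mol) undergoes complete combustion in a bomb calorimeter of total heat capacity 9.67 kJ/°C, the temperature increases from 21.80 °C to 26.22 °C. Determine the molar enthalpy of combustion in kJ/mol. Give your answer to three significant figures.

ΔH = -1340 kJ/mol

ΔT = 26.22 − 21.80 = 4.42 °C
q_cal = C_cal × ΔT = 9.67 × 4.42 = 42.7414 kJ
n = 1.47 / 46.07 = 0.03191 mol
q_rxn = −q_cal = -42.7414 kJ
ΔH = -42.7414 / 0.03191 = -1339 kJ/mol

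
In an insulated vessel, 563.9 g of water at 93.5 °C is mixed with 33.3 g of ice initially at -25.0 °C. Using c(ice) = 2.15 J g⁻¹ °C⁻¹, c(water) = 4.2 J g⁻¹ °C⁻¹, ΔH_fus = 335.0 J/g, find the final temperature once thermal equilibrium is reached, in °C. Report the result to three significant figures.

Heat to bring ice to 0 °C and melt it: q₁ = 33.3×2.15×25.0 + 33.3×335.0 = 12945 J
Heat the water can supply cooling to 0 °C: 563.9×4.2×93.5 = 221444 J > q₁, so all ice melts.
Energy balance: 563.9×4.2×(93.5 − T) = 12945 + 33.3×4.2×(T − 0)
2368.38(93.5 − T) = 12945 + 139.86 T
221444 − 12945 = 2508.24 T
T = 208499 / 2508.24 = 83.13 °C

T_f = 83.1 °C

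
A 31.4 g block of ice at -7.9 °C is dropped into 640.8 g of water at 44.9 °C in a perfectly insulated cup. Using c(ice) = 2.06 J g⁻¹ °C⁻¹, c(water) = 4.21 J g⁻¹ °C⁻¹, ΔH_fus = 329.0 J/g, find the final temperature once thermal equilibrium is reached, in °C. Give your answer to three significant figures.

Heat to bring ice to 0 °C and melt it: q₁ = 31.4×2.06×7.9 + 31.4×329.0 = 10842 J
Heat the water can supply cooling to 0 °C: 640.8×4.21×44.9 = 121130 J > q₁, so all ice melts.
Energy balance: 640.8×4.21×(44.9 − T) = 10842 + 31.4×4.21×(T − 0)
2697.768(44.9 − T) = 10842 + 132.194 T
121130 − 10842 = 2829.962 T
T = 110288 / 2829.962 = 38.97 °C

T_f = 39.0 °C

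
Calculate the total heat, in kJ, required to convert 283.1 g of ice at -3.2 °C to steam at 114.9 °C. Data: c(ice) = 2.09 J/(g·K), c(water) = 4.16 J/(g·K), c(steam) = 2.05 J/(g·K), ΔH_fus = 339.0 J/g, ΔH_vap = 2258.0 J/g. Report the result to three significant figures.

q = 864 kJ

q1 (heat ice -3.2→0.0 °C): 283.1 × 2.09 × 3.2 = 1893 J
q2 (melt at 0 °C): 283.1 × 339.0 = 95971 J
q3 (heat water 0.0→100.0 °C): 283.1 × 4.16 × 100.0 = 117770 J
q4 (vaporize at 100 °C): 283.1 × 2258.0 = 639240 J
q5 (heat steam 100.0→114.9 °C): 283.1 × 2.05 × 14.9 = 8647 J
Total: 1893 + 95971 + 117770 + 639240 + 8647 = 863521 J = 864 kJ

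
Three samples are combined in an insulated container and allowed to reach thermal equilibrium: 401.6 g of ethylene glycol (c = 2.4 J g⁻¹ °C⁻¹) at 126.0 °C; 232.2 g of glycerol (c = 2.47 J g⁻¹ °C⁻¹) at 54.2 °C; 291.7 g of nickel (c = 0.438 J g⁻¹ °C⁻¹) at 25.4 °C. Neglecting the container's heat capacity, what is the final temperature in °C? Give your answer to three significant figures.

Σ mᵢcᵢ(T − Tᵢ) = 0  ⇒  T = Σ mᵢcᵢTᵢ / Σ mᵢcᵢ
Σ mᵢcᵢ = 401.6×2.4 + 232.2×2.47 + 291.7×0.438 = 1665.1386
Σ mᵢcᵢTᵢ = 963.84×126.0 + 573.534×54.2 + 127.7646×25.4 = 155775
T = 155775 / 1665.1386 = 93.55 °C

T_f = 93.6 °C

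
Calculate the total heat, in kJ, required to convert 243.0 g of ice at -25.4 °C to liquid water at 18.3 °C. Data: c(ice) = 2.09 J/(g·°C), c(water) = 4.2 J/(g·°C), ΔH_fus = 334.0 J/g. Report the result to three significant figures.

q1 (heat ice -25.4→0.0 °C): 243.0 × 2.09 × 25.4 = 12900 J
q2 (melt at 0 °C): 243.0 × 334.0 = 81162 J
q3 (heat water 0.0→18.3 °C): 243.0 × 4.2 × 18.3 = 18677 J
Total: 12900 + 81162 + 18677 = 112739 J = 113 kJ

q = 113 kJ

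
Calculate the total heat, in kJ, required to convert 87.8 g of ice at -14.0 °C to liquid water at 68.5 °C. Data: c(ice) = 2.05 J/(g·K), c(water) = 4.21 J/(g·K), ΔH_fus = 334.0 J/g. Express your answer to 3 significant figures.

q = 57.2 kJ

q1 (heat ice -14.0→0.0 °C): 87.8 × 2.05 × 14.0 = 2520 J
q2 (melt at 0 °C): 87.8 × 334.0 = 29325 J
q3 (heat water 0.0→68.5 °C): 87.8 × 4.21 × 68.5 = 25320 J
Total: 2520 + 29325 + 25320 = 57165 J = 57.2 kJ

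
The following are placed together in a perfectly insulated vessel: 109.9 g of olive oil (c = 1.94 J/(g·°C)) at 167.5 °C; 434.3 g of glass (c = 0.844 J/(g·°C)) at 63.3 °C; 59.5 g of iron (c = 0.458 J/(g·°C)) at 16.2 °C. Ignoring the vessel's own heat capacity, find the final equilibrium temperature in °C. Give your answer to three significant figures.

T_f = 97.8 °C

Σ mᵢcᵢ(T − Tᵢ) = 0  ⇒  T = Σ mᵢcᵢTᵢ / Σ mᵢcᵢ
Σ mᵢcᵢ = 109.9×1.94 + 434.3×0.844 + 59.5×0.458 = 607.0062
Σ mᵢcᵢTᵢ = 213.206×167.5 + 366.5492×63.3 + 27.251×16.2 = 59356
T = 59356 / 607.0062 = 97.78 °C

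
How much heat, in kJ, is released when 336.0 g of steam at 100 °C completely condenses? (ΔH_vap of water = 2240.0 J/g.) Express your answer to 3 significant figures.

q = 753 kJ

q = m × ΔH_vap = 336.0 × 2240.0 = 752600 J = 753 kJ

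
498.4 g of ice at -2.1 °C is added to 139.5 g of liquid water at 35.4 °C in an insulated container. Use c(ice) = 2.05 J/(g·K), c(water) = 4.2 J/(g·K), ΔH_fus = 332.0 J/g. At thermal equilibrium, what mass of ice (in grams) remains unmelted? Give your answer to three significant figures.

Heat to warm all ice to 0 °C: 498.4×2.05×2.1 = 2145.6 J
Heat released by water cooling to 0 °C: 139.5×4.2×35.4 = 20741 J
20741 J < 2145.6 + 498.4×332.0 = 167614.4 J, so not all ice melts; final T = 0 °C.
Heat left for melting: 20741 − 2145.6 = 18595.4 J
Mass melted = 18595.4 / 332.0 = 56.01 g
Ice remaining = 498.4 − 56.01 = 442.39 g

m_ice remaining = 442 g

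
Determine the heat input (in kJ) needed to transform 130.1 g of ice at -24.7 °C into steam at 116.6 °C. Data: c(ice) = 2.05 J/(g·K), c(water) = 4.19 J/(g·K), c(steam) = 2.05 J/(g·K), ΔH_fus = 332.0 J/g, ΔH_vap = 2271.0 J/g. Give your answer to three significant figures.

q1 (heat ice -24.7→0.0 °C): 130.1 × 2.05 × 24.7 = 6588 J
q2 (melt at 0 °C): 130.1 × 332.0 = 43193 J
q3 (heat water 0.0→100.0 °C): 130.1 × 4.19 × 100.0 = 54512 J
q4 (vaporize at 100 °C): 130.1 × 2271.0 = 295457 J
q5 (heat steam 100.0→116.6 °C): 130.1 × 2.05 × 16.6 = 4427 J
Total: 6588 + 43193 + 54512 + 295457 + 4427 = 404177 J = 404 kJ

q = 404 kJ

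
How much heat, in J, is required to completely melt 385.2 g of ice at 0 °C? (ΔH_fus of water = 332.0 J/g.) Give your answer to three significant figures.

q = m × ΔH_fus = 385.2 × 332.0 = 127900 J

q = 128000 J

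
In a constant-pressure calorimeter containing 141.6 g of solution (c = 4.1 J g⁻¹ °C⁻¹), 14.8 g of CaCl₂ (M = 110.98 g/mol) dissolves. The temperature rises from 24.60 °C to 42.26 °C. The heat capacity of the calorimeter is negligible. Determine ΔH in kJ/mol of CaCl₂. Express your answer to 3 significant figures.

ΔH = -76.9 kJ/mol

|ΔT| = |42.26 − 24.60| = 17.66 °C
|q_surr| = (141.6 × 4.1) × 17.66 = 580.56 × 17.66 = 10253 J
n(CaCl₂) = 14.8 / 110.98 = 0.13336 mol
Temperature rose, so q_rxn = −|q_surr| = -10.253 kJ
ΔH = q_rxn / n = -76.88 kJ/mol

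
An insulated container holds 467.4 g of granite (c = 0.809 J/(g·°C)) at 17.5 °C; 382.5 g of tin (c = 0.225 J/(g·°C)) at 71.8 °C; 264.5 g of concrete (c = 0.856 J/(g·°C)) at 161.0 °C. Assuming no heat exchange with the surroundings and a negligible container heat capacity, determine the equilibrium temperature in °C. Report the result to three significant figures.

T_f = 71.3 °C

Σ mᵢcᵢ(T − Tᵢ) = 0  ⇒  T = Σ mᵢcᵢTᵢ / Σ mᵢcᵢ
Σ mᵢcᵢ = 467.4×0.809 + 382.5×0.225 + 264.5×0.856 = 690.6011
Σ mᵢcᵢTᵢ = 378.1266×17.5 + 86.0625×71.8 + 226.412×161.0 = 49249
T = 49249 / 690.6011 = 71.31 °C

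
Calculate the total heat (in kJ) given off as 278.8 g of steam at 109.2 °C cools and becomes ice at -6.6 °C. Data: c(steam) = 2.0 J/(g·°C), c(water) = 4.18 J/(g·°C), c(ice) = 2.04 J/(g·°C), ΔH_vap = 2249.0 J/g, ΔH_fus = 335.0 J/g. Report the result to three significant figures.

q1 (cool steam 109.2→100 °C): 278.8 × 2.0 × 9.2 = 5130 J
q2 (condense at 100 °C): 278.8 × 2249.0 = 627021 J
q3 (cool water 100→0 °C): 278.8 × 4.18 × 100.0 = 116538 J
q4 (freeze at 0 °C): 278.8 × 335.0 = 93398 J
q5 (cool ice 0→-6.6 °C): 278.8 × 2.04 × 6.6 = 3754 J
Total: 5130 + 627021 + 116538 + 93398 + 3754 = 845841 J = 846 kJ

q = 846 kJ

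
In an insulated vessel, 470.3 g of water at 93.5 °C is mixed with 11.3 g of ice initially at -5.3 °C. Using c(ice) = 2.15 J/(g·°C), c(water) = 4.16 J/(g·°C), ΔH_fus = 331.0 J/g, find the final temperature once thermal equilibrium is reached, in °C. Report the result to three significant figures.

T_f = 89.4 °C

Heat to bring ice to 0 °C and melt it: q₁ = 11.3×2.15×5.3 + 11.3×331.0 = 3869.1 J
Heat the water can supply cooling to 0 °C: 470.3×4.16×93.5 = 182928 J > q₁, so all ice melts.
Energy balance: 470.3×4.16×(93.5 − T) = 3869.1 + 11.3×4.16×(T − 0)
1956.448(93.5 − T) = 3869.1 + 47.008 T
182928 − 3869.1 = 2003.456 T
T = 179058.9 / 2003.456 = 89.38 °C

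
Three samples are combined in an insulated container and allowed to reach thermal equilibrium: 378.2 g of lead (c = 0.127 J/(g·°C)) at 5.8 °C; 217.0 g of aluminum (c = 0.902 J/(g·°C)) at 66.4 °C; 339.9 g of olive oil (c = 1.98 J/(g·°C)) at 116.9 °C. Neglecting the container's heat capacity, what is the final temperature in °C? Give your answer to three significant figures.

T_f = 100 °C

Σ mᵢcᵢ(T − Tᵢ) = 0  ⇒  T = Σ mᵢcᵢTᵢ / Σ mᵢcᵢ
Σ mᵢcᵢ = 378.2×0.127 + 217.0×0.902 + 339.9×1.98 = 916.7674
Σ mᵢcᵢTᵢ = 48.0314×5.8 + 195.734×66.4 + 673.002×116.9 = 91949
T = 91949 / 916.7674 = 100.3 °C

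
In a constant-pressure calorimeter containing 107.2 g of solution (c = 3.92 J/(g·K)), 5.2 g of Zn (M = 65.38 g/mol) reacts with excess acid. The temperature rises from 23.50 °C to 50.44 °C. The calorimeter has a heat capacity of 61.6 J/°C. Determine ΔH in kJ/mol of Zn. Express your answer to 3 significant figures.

|ΔT| = |50.44 − 23.50| = 26.94 °C
|q_surr| = (107.2 × 3.92 + 61.6) × 26.94 = 481.824 × 26.94 = 12980 J
n(Zn) = 5.2 / 65.38 = 0.07954 mol
Temperature rose, so q_rxn = −|q_surr| = -12.98 kJ
ΔH = q_rxn / n = -163.2 kJ/mol

ΔH = -163 kJ/mol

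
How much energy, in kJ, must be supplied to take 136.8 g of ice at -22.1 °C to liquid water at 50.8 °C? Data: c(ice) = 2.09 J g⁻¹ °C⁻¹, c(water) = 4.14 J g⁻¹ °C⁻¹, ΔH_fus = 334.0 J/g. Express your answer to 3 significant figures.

q = 80.8 kJ

q1 (heat ice -22.1→0.0 °C): 136.8 × 2.09 × 22.1 = 6319 J
q2 (melt at 0 °C): 136.8 × 334.0 = 45691 J
q3 (heat water 0.0→50.8 °C): 136.8 × 4.14 × 50.8 = 28771 J
Total: 6319 + 45691 + 28771 = 80781 J = 80.8 kJ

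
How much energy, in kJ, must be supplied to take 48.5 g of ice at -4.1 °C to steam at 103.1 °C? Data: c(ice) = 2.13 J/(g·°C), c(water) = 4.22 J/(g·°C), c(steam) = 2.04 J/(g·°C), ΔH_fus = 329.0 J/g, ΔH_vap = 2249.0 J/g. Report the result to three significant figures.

q = 146 kJ

q1 (heat ice -4.1→0.0 °C): 48.5 × 2.13 × 4.1 = 424 J
q2 (melt at 0 °C): 48.5 × 329.0 = 15957 J
q3 (heat water 0.0→100.0 °C): 48.5 × 4.22 × 100.0 = 20467 J
q4 (vaporize at 100 °C): 48.5 × 2249.0 = 109077 J
q5 (heat steam 100.0→103.1 °C): 48.5 × 2.04 × 3.1 = 307 J
Total: 424 + 15957 + 20467 + 109077 + 307 = 146232 J = 146 kJ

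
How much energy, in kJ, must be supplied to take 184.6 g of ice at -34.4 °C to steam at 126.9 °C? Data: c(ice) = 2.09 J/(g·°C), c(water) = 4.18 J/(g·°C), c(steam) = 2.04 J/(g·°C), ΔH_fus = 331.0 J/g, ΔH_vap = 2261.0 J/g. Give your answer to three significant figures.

q = 579 kJ

q1 (heat ice -34.4→0.0 °C): 184.6 × 2.09 × 34.4 = 13272 J
q2 (melt at 0 °C): 184.6 × 331.0 = 61103 J
q3 (heat water 0.0→100.0 °C): 184.6 × 4.18 × 100.0 = 77163 J
q4 (vaporize at 100 °C): 184.6 × 2261.0 = 417381 J
q5 (heat steam 100.0→126.9 °C): 184.6 × 2.04 × 26.9 = 10130 J
Total: 13272 + 61103 + 77163 + 417381 + 10130 = 579049 J = 579 kJ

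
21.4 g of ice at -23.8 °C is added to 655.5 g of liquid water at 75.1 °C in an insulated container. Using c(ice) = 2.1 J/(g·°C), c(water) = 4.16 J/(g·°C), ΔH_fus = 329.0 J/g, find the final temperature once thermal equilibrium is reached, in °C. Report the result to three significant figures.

Heat to bring ice to 0 °C and melt it: q₁ = 21.4×2.1×23.8 + 21.4×329.0 = 8110.2 J
Heat the water can supply cooling to 0 °C: 655.5×4.16×75.1 = 204789 J > q₁, so all ice melts.
Energy balance: 655.5×4.16×(75.1 − T) = 8110.2 + 21.4×4.16×(T − 0)
2726.88(75.1 − T) = 8110.2 + 89.024 T
204789 − 8110.2 = 2815.904 T
T = 196678.8 / 2815.904 = 69.846 °C

T_f = 69.8 °C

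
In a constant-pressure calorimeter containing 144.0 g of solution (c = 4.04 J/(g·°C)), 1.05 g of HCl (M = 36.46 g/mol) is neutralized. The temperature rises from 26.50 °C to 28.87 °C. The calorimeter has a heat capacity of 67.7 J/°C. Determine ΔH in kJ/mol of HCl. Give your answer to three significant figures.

|ΔT| = |28.87 − 26.50| = 2.37 °C
|q_surr| = (144.0 × 4.04 + 67.7) × 2.37 = 649.46 × 2.37 = 1539 J
n(HCl) = 1.05 / 36.46 = 0.02880 mol
Temperature rose, so q_rxn = −|q_surr| = -1.539 kJ
ΔH = q_rxn / n = -53.44 kJ/mol

ΔH = -53.4 kJ/mol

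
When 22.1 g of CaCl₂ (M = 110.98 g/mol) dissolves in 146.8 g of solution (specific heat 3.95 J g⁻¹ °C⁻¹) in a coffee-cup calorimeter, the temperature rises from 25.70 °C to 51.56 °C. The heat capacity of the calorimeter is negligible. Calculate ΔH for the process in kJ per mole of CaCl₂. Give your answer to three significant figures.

|ΔT| = |51.56 − 25.70| = 25.86 °C
|q_surr| = (146.8 × 3.95) × 25.86 = 579.86 × 25.86 = 15000 J
n(CaCl₂) = 22.1 / 110.98 = 0.1991 mol
Temperature rose, so q_rxn = −|q_surr| = -15.00 kJ
ΔH = q_rxn / n = -75.34 kJ/mol

ΔH = -75.3 kJ/mol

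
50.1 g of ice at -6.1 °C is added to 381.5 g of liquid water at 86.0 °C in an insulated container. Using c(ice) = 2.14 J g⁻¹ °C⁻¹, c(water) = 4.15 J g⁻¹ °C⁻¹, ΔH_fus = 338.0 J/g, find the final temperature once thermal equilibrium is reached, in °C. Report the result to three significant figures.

T_f = 66.2 °C

Heat to bring ice to 0 °C and melt it: q₁ = 50.1×2.14×6.1 + 50.1×338.0 = 17588 J
Heat the water can supply cooling to 0 °C: 381.5×4.15×86.0 = 136157 J > q₁, so all ice melts.
Energy balance: 381.5×4.15×(86.0 − T) = 17588 + 50.1×4.15×(T − 0)
1583.225(86.0 − T) = 17588 + 207.915 T
136157 − 17588 = 1791.140 T
T = 118569 / 1791.140 = 66.20 °C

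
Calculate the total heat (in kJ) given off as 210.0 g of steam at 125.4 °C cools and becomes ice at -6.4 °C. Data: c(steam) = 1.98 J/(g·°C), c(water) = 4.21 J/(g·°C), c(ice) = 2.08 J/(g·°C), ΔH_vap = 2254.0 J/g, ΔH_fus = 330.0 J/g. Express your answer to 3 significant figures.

q1 (cool steam 125.4→100 °C): 210.0 × 1.98 × 25.4 = 10561 J
q2 (condense at 100 °C): 210.0 × 2254.0 = 473340 J
q3 (cool water 100→0 °C): 210.0 × 4.21 × 100.0 = 88410 J
q4 (freeze at 0 °C): 210.0 × 330.0 = 69300 J
q5 (cool ice 0→-6.4 °C): 210.0 × 2.08 × 6.4 = 2796 J
Total: 10561 + 473340 + 88410 + 69300 + 2796 = 644407 J = 644 kJ

q = 644 kJ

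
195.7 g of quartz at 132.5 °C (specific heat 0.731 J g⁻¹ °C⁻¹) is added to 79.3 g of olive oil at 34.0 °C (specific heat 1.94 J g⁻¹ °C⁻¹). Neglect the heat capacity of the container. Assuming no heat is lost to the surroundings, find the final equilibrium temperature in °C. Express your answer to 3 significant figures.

Heat lost by quartz = heat gained by olive oil.
(195.7)(0.731)(132.5 − T) = (79.3)(1.94)(T − 34.0)
143.0567 (132.5 − T) = 153.842 (T − 34.0)
18955 − 143.0567 T = 153.842 T − 5230.6
24185.6 = 296.8987 T
T = 81.46 °C

T_f = 81.5 °C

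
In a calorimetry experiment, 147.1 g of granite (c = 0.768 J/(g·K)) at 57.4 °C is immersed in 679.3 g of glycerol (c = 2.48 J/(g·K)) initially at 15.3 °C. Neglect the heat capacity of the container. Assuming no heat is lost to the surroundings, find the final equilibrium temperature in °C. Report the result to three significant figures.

T_f = 17.9 °C

Heat lost by granite = heat gained by glycerol.
(147.1)(0.768)(57.4 − T) = (679.3)(2.48)(T − 15.3)
112.9728 (57.4 − T) = 1684.664 (T − 15.3)
6484.6 − 112.9728 T = 1684.664 T − 25775
32259.6 = 1797.6368 T
T = 17.946 °C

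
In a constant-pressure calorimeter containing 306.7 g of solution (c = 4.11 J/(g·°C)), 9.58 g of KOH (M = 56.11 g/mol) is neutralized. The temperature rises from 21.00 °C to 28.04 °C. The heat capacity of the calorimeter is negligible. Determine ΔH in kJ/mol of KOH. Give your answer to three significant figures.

|ΔT| = |28.04 − 21.00| = 7.04 °C
|q_surr| = (306.7 × 4.11) × 7.04 = 1260.537 × 7.04 = 8874 J
n(KOH) = 9.58 / 56.11 = 0.1707 mol
Temperature rose, so q_rxn = −|q_surr| = -8.874 kJ
ΔH = q_rxn / n = -51.99 kJ/mol

ΔH = -52.0 kJ/mol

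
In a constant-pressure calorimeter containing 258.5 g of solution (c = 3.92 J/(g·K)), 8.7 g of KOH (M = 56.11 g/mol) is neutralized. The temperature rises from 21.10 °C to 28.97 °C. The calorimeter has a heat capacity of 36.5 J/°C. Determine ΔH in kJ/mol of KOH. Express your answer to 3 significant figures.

|ΔT| = |28.97 − 21.10| = 7.87 °C
|q_surr| = (258.5 × 3.92 + 36.5) × 7.87 = 1049.82 × 7.87 = 8262 J
n(KOH) = 8.7 / 56.11 = 0.1551 mol
Temperature rose, so q_rxn = −|q_surr| = -8.262 kJ
ΔH = q_rxn / n = -53.27 kJ/mol

ΔH = -53.3 kJ/mol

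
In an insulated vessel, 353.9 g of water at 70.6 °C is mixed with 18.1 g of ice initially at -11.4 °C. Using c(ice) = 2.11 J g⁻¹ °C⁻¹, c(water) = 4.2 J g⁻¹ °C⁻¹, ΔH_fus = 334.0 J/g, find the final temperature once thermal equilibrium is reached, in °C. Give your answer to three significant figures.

Heat to bring ice to 0 °C and melt it: q₁ = 18.1×2.11×11.4 + 18.1×334.0 = 6480.8 J
Heat the water can supply cooling to 0 °C: 353.9×4.2×70.6 = 104938 J > q₁, so all ice melts.
Energy balance: 353.9×4.2×(70.6 − T) = 6480.8 + 18.1×4.2×(T − 0)
1486.38(70.6 − T) = 6480.8 + 76.02 T
104938 − 6480.8 = 1562.40 T
T = 98457.2 / 1562.40 = 63.02 °C

T_f = 63.0 °C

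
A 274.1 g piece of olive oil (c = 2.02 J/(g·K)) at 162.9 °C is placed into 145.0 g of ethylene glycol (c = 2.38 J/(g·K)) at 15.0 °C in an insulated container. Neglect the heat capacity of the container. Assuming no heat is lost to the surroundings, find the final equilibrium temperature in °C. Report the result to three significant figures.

T_f = 106 °C

Heat lost by olive oil = heat gained by ethylene glycol.
(274.1)(2.02)(162.9 − T) = (145.0)(2.38)(T − 15.0)
553.682 (162.9 − T) = 345.1 (T − 15.0)
90195 − 553.682 T = 345.1 T − 5176.5
95371.5 = 898.782 T
T = 106.1 °C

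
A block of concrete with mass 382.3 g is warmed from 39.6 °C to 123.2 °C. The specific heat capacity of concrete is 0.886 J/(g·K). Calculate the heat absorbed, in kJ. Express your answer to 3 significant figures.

q = 28.3 kJ

q = m c ΔT = 382.3 × 0.886 × (123.2 − 39.6)
q = 382.3 × 0.886 × 83.6 = 28320 J = 28.3 kJ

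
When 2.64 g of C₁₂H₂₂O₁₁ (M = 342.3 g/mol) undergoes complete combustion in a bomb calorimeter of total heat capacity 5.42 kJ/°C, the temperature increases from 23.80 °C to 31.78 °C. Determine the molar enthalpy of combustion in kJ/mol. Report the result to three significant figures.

ΔH = -5610 kJ/mol

ΔT = 31.78 − 23.80 = 7.98 °C
q_cal = C_cal × ΔT = 5.42 × 7.98 = 43.2516 kJ
n = 2.64 / 342.3 = 0.007713 mol
q_rxn = −q_cal = -43.2516 kJ
ΔH = -43.2516 / 0.007713 = -5608 kJ/mol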